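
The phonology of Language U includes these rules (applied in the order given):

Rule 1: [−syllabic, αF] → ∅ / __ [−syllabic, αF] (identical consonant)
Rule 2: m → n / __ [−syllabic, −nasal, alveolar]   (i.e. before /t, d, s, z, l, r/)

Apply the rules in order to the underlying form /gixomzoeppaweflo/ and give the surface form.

gixonzoepaweflo

Rule 1 (degemination): /pp/ is a geminate; the first /p/ deletes. /gixomzoeppaweflo/ → gixomzoepaweflo.
Rule 2 (nasal place assimilation): /m/ precedes the alveolar consonant /z/, so it assimilates in place to [n]. /gixomzoepaweflo/ → gixonzoepaweflo.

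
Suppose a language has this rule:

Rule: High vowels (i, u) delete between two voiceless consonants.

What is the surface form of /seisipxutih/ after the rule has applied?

/i/ is a high vowel flanked by voiceless consonants /s/ and /p/, so it deletes.
/u/ is a high vowel flanked by voiceless consonants /x/ and /t/, so it deletes.
/i/ is a high vowel flanked by voiceless consonants /t/ and /h/, so it deletes.
Surface form: [seispxth].

seispxth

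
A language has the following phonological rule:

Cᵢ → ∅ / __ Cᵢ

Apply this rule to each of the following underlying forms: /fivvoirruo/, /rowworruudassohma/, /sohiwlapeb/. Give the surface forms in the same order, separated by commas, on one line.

/fivvoirruo/: /vv/ is a geminate; the first /v/ deletes. /rr/ is a geminate; the first /r/ deletes. → [fivoiruo].
/rowworruudassohma/: /ww/ is a geminate; the first /w/ deletes. /rr/ is a geminate; the first /r/ deletes. /ss/ is a geminate; the first /s/ deletes. → [roworuudasohma].
/sohiwlapeb/: the rule's environment is not met; surfaces unchanged as [sohiwlapeb].

fivoiruo, roworuudasohma, sohiwlapeb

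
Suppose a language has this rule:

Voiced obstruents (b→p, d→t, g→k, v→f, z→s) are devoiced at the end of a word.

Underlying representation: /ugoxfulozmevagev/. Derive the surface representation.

ugoxfulozmevagef

/v/ is a voiced obstruent in word-final position, so it devoices to [f].
The other instances of /g/, /z/, /v/ do not occur in the required environment and remain unchanged.
Surface form: [ugoxfulozmevagef].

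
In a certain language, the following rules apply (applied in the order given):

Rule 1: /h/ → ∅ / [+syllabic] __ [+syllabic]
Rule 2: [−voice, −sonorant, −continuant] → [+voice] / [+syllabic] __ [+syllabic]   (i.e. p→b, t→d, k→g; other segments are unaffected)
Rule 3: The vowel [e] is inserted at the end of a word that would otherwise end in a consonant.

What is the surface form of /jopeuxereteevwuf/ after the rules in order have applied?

jobeuxeredeevwufe

Rule 1 (intervocalic h-deletion): no segment meets the environment; /jopeuxereteevwuf/ is unchanged.
Rule 2 (intervocalic voicing): /p/ is a voiceless stop between vowels /o/ and /e/, so it voices to [b]. /t/ is a voiceless stop between vowels /e/ and /e/, so it voices to [d]. /jopeuxereteevwuf/ → jobeuxeredeevwuf.
Rule 3 (final e-epenthesis): the form ends in the consonant /f/, so [e] is inserted word-finally. /jobeuxeredeevwuf/ → jobeuxeredeevwufe.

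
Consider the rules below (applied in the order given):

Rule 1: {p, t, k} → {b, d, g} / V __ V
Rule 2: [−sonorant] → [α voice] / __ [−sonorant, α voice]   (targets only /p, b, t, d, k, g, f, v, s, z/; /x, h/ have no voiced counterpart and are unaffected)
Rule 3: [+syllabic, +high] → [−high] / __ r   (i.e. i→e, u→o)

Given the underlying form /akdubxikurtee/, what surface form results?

agdupxigortee

Rule 1 (intervocalic voicing): /k/ is a voiceless stop between vowels /i/ and /u/, so it voices to [g]. /akdubxikurtee/ → akdubxigurtee.
Rule 2 (regressive voicing assimilation): /k/ precedes the voiced obstruent /d/, so it voices to [g] by assimilation. /b/ precedes the voiceless obstruent /x/, so it devoices to [p] by assimilation. /akdubxigurtee/ → agdupxigurtee.
Rule 3 (pre-rhotic lowering): /u/ is a high vowel immediately before /r/, so it lowers to [o]. /agdupxigurtee/ → agdupxigortee.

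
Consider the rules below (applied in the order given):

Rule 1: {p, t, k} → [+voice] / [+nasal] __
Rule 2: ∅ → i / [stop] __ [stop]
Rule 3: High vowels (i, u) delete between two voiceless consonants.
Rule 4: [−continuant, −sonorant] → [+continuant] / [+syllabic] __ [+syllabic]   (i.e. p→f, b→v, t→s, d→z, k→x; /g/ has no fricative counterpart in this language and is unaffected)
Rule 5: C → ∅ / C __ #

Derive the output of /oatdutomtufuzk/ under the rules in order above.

Rule 1 (post-nasal voicing): /t/ is a voiceless stop immediately after the nasal /m/, so it voices to [d]. /oatdutomtufuzk/ → oatdutomdufuzk.
Rule 2 (stop-cluster i-epenthesis): /t/ and /d/ form a stop–stop cluster, so [i] is inserted between them. /oatdutomdufuzk/ → oatidutomdufuzk.
Rule 3 (high vowel syncope): no segment meets the environment; /oatidutomdufuzk/ is unchanged.
Rule 4 (intervocalic spirantization): /t/ is a stop between vowels /a/ and /i/, so it spirantizes to the fricative [s]. /d/ is a stop between vowels /i/ and /u/, so it spirantizes to the fricative [z]. /t/ is a stop between vowels /u/ and /o/, so it spirantizes to the fricative [s]. /oatidutomdufuzk/ → oasizusomdufuzk.
Rule 5 (final cluster simplification): /k/ is the second consonant of a word-final cluster /zk/, so it deletes. /oasizusomdufuzk/ → oasizusomdufuz.

oasizusomdufuz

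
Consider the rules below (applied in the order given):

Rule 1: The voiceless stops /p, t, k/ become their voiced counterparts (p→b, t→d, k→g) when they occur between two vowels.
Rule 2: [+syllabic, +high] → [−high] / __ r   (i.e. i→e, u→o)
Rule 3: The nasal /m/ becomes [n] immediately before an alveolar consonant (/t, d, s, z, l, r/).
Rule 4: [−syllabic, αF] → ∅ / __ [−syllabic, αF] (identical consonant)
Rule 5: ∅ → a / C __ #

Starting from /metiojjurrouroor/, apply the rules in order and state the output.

mediojorooroora

Rule 1 (intervocalic voicing): /t/ is a voiceless stop between vowels /e/ and /i/, so it voices to [d]. /metiojjurrouroor/ → mediojjurrouroor.
Rule 2 (pre-rhotic lowering): /u/ is a high vowel immediately before /r/, so it lowers to [o]. /u/ is a high vowel immediately before /r/, so it lowers to [o]. /mediojjurrouroor/ → mediojjorrooroor.
Rule 3 (nasal place assimilation): no segment meets the environment; /mediojjorrooroor/ is unchanged.
Rule 4 (degemination): /jj/ is a geminate; the first /j/ deletes. /rr/ is a geminate; the first /r/ deletes. /mediojjorrooroor/ → mediojorooroor.
Rule 5 (final a-epenthesis): the form ends in the consonant /r/, so [a] is inserted word-finally. /mediojorooroor/ → mediojorooroora.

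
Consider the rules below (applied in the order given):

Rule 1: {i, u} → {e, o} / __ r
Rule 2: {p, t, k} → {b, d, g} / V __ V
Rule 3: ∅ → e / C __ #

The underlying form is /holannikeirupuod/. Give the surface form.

Rule 1 (pre-rhotic lowering): /i/ is a high vowel immediately before /r/, so it lowers to [e]. /holannikeirupuod/ → holannikeerupuod.
Rule 2 (intervocalic voicing): /k/ is a voiceless stop between vowels /i/ and /e/, so it voices to [g]. /p/ is a voiceless stop between vowels /u/ and /u/, so it voices to [b]. /holannikeerupuod/ → holannigeerubuod.
Rule 3 (final e-epenthesis): the form ends in the consonant /d/, so [e] is inserted word-finally. /holannigeerubuod/ → holannigeerubuode.

holannigeerubuode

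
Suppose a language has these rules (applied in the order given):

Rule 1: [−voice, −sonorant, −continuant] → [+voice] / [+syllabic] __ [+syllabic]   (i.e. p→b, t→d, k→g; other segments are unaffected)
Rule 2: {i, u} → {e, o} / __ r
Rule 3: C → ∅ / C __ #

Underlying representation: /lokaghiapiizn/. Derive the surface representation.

Rule 1 (intervocalic voicing): /k/ is a voiceless stop between vowels /o/ and /a/, so it voices to [g]. /p/ is a voiceless stop between vowels /a/ and /i/, so it voices to [b]. /lokaghiapiizn/ → logaghiabiizn.
Rule 2 (pre-rhotic lowering): no segment meets the environment; /logaghiabiizn/ is unchanged.
Rule 3 (final cluster simplification): /n/ is the second consonant of a word-final cluster /zn/, so it deletes. /logaghiabiizn/ → logaghiabiiz.

logaghiabiiz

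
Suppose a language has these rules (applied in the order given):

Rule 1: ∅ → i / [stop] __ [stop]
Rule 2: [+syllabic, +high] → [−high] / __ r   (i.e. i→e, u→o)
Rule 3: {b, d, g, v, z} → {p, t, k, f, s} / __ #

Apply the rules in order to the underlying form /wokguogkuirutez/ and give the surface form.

wokiguogikuerutes

Rule 1 (stop-cluster i-epenthesis): /k/ and /g/ form a stop–stop cluster, so [i] is inserted between them. /g/ and /k/ form a stop–stop cluster, so [i] is inserted between them. /wokguogkuirutez/ → wokiguogikuirutez.
Rule 2 (pre-rhotic lowering): /i/ is a high vowel immediately before /r/, so it lowers to [e]. /wokiguogikuirutez/ → wokiguogikuerutez.
Rule 3 (final devoicing): /z/ is a voiced obstruent in word-final position, so it devoices to [s]. /wokiguogikuerutez/ → wokiguogikuerutes.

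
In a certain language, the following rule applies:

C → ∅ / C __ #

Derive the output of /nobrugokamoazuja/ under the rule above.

nobrugokamoazuja

No segment of /nobrugokamoazuja/ meets the structural description of the rule, so the form surfaces unchanged.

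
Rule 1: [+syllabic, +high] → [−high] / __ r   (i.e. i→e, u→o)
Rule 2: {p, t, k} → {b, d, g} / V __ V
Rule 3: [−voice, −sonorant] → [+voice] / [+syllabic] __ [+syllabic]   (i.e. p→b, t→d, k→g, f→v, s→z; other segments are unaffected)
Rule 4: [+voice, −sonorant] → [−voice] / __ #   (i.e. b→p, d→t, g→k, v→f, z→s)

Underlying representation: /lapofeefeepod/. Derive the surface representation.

laboveeveebot

Rule 1 (pre-rhotic lowering): no segment meets the environment; /lapofeefeepod/ is unchanged.
Rule 2 (intervocalic voicing): /p/ is a voiceless stop between vowels /a/ and /o/, so it voices to [b]. /p/ is a voiceless stop between vowels /e/ and /o/, so it voices to [b]. /lapofeefeepod/ → labofeefeebod.
Rule 3 (intervocalic voicing): /f/ is a voiceless obstruent between vowels /o/ and /e/, so it voices to [v]. /f/ is a voiceless obstruent between vowels /e/ and /e/, so it voices to [v]. /labofeefeebod/ → laboveeveebod.
Rule 4 (final devoicing): /d/ is a voiced obstruent in word-final position, so it devoices to [t]. /laboveeveebod/ → laboveeveebot.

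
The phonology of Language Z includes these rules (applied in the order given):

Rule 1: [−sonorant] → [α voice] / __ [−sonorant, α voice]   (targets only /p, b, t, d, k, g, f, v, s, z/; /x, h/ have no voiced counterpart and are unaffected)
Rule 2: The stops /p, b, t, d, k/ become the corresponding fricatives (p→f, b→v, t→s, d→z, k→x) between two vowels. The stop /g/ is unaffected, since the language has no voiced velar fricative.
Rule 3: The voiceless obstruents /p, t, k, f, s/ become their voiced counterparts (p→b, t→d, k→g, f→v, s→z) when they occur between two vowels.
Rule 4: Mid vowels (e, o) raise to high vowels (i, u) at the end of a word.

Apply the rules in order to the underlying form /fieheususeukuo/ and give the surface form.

fieheuzuzeuxuu

Rule 1 (regressive voicing assimilation): no segment meets the environment; /fieheususeukuo/ is unchanged.
Rule 2 (intervocalic spirantization): /k/ is a stop between vowels /u/ and /u/, so it spirantizes to the fricative [x]. /fieheususeukuo/ → fieheususeuxuo.
Rule 3 (intervocalic voicing): /s/ is a voiceless obstruent between vowels /u/ and /u/, so it voices to [z]. /s/ is a voiceless obstruent between vowels /u/ and /e/, so it voices to [z]. /fieheususeuxuo/ → fieheuzuzeuxuo.
Rule 4 (final vowel raising): /o/ is a mid vowel in word-final position, so it raises to [u]. /fieheuzuzeuxuo/ → fieheuzuzeuxuu.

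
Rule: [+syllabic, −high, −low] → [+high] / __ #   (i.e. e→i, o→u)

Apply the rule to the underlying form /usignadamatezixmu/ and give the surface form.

No segment of /usignadamatezixmu/ meets the structural description of the rule, so the form surfaces unchanged.

usignadamatezixmu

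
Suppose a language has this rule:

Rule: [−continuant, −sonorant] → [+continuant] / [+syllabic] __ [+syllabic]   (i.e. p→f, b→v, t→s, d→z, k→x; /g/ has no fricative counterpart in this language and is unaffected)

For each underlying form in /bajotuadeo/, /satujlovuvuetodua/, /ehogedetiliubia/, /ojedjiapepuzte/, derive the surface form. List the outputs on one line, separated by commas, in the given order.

bajosuazeo, sasujlovuvuesozua, ehogezesiliuvia, ojedjiafefuzte

/bajotuadeo/: /t/ is a stop between vowels /o/ and /u/, so it spirantizes to the fricative [s]. /d/ is a stop between vowels /a/ and /e/, so it spirantizes to the fricative [z]. → [bajosuazeo].
/satujlovuvuetodua/: /t/ is a stop between vowels /a/ and /u/, so it spirantizes to the fricative [s]. /t/ is a stop between vowels /e/ and /o/, so it spirantizes to the fricative [s]. /d/ is a stop between vowels /o/ and /u/, so it spirantizes to the fricative [z]. → [sasujlovuvuesozua].
/ehogedetiliubia/: /d/ is a stop between vowels /e/ and /e/, so it spirantizes to the fricative [z]. /t/ is a stop between vowels /e/ and /i/, so it spirantizes to the fricative [s]. /b/ is a stop between vowels /u/ and /i/, so it spirantizes to the fricative [v]. → [ehogezesiliuvia].
/ojedjiapepuzte/: /p/ is a stop between vowels /a/ and /e/, so it spirantizes to the fricative [f]. /p/ is a stop between vowels /e/ and /u/, so it spirantizes to the fricative [f]. → [ojedjiafefuzte].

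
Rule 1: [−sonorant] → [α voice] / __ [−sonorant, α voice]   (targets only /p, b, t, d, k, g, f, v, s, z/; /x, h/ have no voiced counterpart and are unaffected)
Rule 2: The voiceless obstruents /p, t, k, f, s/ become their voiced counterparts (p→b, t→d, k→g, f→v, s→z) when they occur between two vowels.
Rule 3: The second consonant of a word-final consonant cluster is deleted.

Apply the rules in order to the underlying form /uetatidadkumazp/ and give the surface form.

uedadidatkumas

Rule 1 (regressive voicing assimilation): /d/ precedes the voiceless obstruent /k/, so it devoices to [t] by assimilation. /z/ precedes the voiceless obstruent /p/, so it devoices to [s] by assimilation. /uetatidadkumazp/ → uetatidatkumasp.
Rule 2 (intervocalic voicing): /t/ is a voiceless obstruent between vowels /e/ and /a/, so it voices to [d]. /t/ is a voiceless obstruent between vowels /a/ and /i/, so it voices to [d]. /uetatidatkumasp/ → uedadidatkumasp.
Rule 3 (final cluster simplification): /p/ is the second consonant of a word-final cluster /sp/, so it deletes. /uedadidatkumasp/ → uedadidatkumas.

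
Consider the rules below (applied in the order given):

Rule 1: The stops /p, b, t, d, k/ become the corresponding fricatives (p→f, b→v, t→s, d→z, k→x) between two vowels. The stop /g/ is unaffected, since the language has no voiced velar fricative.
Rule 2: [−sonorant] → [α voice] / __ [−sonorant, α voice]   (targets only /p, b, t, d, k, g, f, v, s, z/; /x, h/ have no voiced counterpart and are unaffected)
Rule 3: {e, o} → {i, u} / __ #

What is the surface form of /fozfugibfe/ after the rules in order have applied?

fosfugipfi

Rule 1 (intervocalic spirantization): no segment meets the environment; /fozfugibfe/ is unchanged.
Rule 2 (regressive voicing assimilation): /z/ precedes the voiceless obstruent /f/, so it devoices to [s] by assimilation. /b/ precedes the voiceless obstruent /f/, so it devoices to [p] by assimilation. /fozfugibfe/ → fosfugipfe.
Rule 3 (final vowel raising): /e/ is a mid vowel in word-final position, so it raises to [i]. /fosfugipfe/ → fosfugipfi.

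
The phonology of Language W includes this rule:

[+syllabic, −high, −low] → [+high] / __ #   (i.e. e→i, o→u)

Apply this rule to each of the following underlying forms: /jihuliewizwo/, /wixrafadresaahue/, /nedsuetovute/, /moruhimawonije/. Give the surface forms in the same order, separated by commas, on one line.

jihuliewizwu, wixrafadresaahui, nedsuetovuti, moruhimawoniji

/jihuliewizwo/: /o/ is a mid vowel in word-final position, so it raises to [u]. → [jihuliewizwu].
/wixrafadresaahue/: /e/ is a mid vowel in word-final position, so it raises to [i]. → [wixrafadresaahui].
/nedsuetovute/: /e/ is a mid vowel in word-final position, so it raises to [i]. → [nedsuetovuti].
/moruhimawonije/: /e/ is a mid vowel in word-final position, so it raises to [i]. → [moruhimawoniji].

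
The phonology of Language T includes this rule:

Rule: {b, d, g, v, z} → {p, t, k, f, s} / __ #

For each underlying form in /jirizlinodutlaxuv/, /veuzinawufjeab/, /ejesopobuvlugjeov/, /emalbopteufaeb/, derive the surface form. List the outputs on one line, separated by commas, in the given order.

/jirizlinodutlaxuv/: /v/ is a voiced obstruent in word-final position, so it devoices to [f]. → [jirizlinodutlaxuf].
/veuzinawufjeab/: /b/ is a voiced obstruent in word-final position, so it devoices to [p]. → [veuzinawufjeap].
/ejesopobuvlugjeov/: /v/ is a voiced obstruent in word-final position, so it devoices to [f]. → [ejesopobuvlugjeof].
/emalbopteufaeb/: /b/ is a voiced obstruent in word-final position, so it devoices to [p]. → [emalbopteufaep].

jirizlinodutlaxuf, veuzinawufjeap, ejesopobuvlugjeof, emalbopteufaep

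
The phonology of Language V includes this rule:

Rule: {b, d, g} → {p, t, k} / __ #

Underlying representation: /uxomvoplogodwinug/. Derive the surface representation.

uxomvoplogodwinuk

Scanning /uxomvoplogodwinug/: /g/ at position 10 is not in the conditioning environment; /d/ at position 12 is not in the conditioning environment; /g/ is a voiced stop in word-final position, so it devoices to [k].
Result: [uxomvoplogodwinuk].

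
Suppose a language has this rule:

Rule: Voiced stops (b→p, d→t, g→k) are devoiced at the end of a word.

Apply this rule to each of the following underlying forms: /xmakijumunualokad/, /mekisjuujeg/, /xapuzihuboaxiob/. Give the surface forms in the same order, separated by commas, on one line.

xmakijumunualokat, mekisjuujek, xapuzihuboaxiop

/xmakijumunualokad/: /d/ is a voiced stop in word-final position, so it devoices to [t]. → [xmakijumunualokat].
/mekisjuujeg/: /g/ is a voiced stop in word-final position, so it devoices to [k]. → [mekisjuujek].
/xapuzihuboaxiob/: /b/ is a voiced stop in word-final position, so it devoices to [p]. → [xapuzihuboaxiop].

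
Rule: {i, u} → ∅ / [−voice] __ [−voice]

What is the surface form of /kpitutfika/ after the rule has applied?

kpttfka

/i/ is a high vowel flanked by voiceless consonants /p/ and /t/, so it deletes.
/u/ is a high vowel flanked by voiceless consonants /t/ and /t/, so it deletes.
/i/ is a high vowel flanked by voiceless consonants /f/ and /k/, so it deletes.
Surface form: [kpttfka].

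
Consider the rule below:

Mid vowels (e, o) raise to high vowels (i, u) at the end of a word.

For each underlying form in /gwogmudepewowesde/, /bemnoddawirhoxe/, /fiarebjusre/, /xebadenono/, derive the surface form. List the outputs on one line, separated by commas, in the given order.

gwogmudepewowesdi, bemnoddawirhoxi, fiarebjusri, xebadenonu

/gwogmudepewowesde/: /e/ is a mid vowel in word-final position, so it raises to [i]. → [gwogmudepewowesdi].
/bemnoddawirhoxe/: /e/ is a mid vowel in word-final position, so it raises to [i]. → [bemnoddawirhoxi].
/fiarebjusre/: /e/ is a mid vowel in word-final position, so it raises to [i]. → [fiarebjusri].
/xebadenono/: /o/ is a mid vowel in word-final position, so it raises to [u]. → [xebadenonu].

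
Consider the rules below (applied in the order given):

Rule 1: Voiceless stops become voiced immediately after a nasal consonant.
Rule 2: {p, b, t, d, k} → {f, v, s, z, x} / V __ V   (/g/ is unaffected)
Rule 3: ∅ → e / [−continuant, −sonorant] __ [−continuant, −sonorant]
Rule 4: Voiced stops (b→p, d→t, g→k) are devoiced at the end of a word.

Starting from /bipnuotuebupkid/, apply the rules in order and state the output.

Rule 1 (post-nasal voicing): no segment meets the environment; /bipnuotuebupkid/ is unchanged.
Rule 2 (intervocalic spirantization): /t/ is a stop between vowels /o/ and /u/, so it spirantizes to the fricative [s]. /b/ is a stop between vowels /e/ and /u/, so it spirantizes to the fricative [v]. /bipnuotuebupkid/ → bipnuosuevupkid.
Rule 3 (stop-cluster e-epenthesis): /p/ and /k/ form a stop–stop cluster, so [e] is inserted between them. /bipnuosuevupkid/ → bipnuosuevupekid.
Rule 4 (final devoicing): /d/ is a voiced stop in word-final position, so it devoices to [t]. /bipnuosuevupekid/ → bipnuosuevupekit.

bipnuosuevupekit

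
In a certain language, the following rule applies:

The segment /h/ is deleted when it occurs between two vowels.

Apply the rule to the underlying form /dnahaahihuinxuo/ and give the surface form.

dnaaaiuinxuo

/h/ occurs between vowels /a/ and /a/, so it deletes.
/h/ occurs between vowels /a/ and /i/, so it deletes.
/h/ occurs between vowels /i/ and /u/, so it deletes.
Surface form: [dnaaaiuinxuo].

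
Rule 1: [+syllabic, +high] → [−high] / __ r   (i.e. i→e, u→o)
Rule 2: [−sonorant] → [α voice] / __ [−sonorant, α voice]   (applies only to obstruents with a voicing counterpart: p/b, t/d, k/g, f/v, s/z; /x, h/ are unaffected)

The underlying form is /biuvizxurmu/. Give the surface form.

biuvisxormu

Rule 1 (pre-rhotic lowering): /u/ is a high vowel immediately before /r/, so it lowers to [o]. /biuvizxurmu/ → biuvizxormu.
Rule 2 (regressive voicing assimilation): /z/ precedes the voiceless obstruent /x/, so it devoices to [s] by assimilation. /biuvizxormu/ → biuvisxormu.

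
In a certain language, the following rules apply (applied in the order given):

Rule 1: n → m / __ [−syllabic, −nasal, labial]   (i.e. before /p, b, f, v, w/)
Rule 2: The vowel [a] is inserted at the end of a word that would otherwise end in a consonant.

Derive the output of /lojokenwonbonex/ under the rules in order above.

Rule 1 (nasal place assimilation): /n/ precedes the labial consonant /w/, so it assimilates in place to [m]. /n/ precedes the labial consonant /b/, so it assimilates in place to [m]. /lojokenwonbonex/ → lojokemwombonex.
Rule 2 (final a-epenthesis): the form ends in the consonant /x/, so [a] is inserted word-finally. /lojokemwombonex/ → lojokemwombonexa.

lojokemwombonexa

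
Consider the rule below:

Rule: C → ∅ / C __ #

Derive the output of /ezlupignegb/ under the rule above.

/b/ is the second consonant of a word-final cluster /gb/, so it deletes.
Surface form: [ezlupigneg].

ezlupigneg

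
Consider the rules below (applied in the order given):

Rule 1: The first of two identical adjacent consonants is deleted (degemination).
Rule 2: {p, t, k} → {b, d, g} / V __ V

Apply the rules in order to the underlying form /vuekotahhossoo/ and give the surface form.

vuegodahosoo

Rule 1 (degemination): /hh/ is a geminate; the first /h/ deletes. /ss/ is a geminate; the first /s/ deletes. /vuekotahhossoo/ → vuekotahosoo.
Rule 2 (intervocalic voicing): /k/ is a voiceless stop between vowels /e/ and /o/, so it voices to [g]. /t/ is a voiceless stop between vowels /o/ and /a/, so it voices to [d]. /vuekotahosoo/ → vuegodahosoo.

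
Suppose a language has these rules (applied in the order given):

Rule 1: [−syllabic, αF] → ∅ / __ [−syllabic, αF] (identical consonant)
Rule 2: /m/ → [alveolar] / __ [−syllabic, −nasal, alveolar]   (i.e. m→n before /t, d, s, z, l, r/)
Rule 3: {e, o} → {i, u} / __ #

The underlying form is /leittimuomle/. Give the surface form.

Rule 1 (degemination): /tt/ is a geminate; the first /t/ deletes. /leittimuomle/ → leitimuomle.
Rule 2 (nasal place assimilation): /m/ precedes the alveolar consonant /l/, so it assimilates in place to [n]. /leitimuomle/ → leitimuonle.
Rule 3 (final vowel raising): /e/ is a mid vowel in word-final position, so it raises to [i]. /leitimuonle/ → leitimuonli.

leitimuonli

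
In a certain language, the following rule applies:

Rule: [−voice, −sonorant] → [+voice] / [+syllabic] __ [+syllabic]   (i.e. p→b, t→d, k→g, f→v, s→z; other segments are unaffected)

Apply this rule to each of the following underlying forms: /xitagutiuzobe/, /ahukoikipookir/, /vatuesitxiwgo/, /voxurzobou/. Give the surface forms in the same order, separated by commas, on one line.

xidagudiuzobe, ahugoigiboogir, vaduezitxiwgo, voxurzobou

/xitagutiuzobe/: /t/ is a voiceless obstruent between vowels /i/ and /a/, so it voices to [d]. /t/ is a voiceless obstruent between vowels /u/ and /i/, so it voices to [d]. → [xidagudiuzobe].
/ahukoikipookir/: /k/ is a voiceless obstruent between vowels /u/ and /o/, so it voices to [g]. /k/ is a voiceless obstruent between vowels /i/ and /i/, so it voices to [g]. /p/ is a voiceless obstruent between vowels /i/ and /o/, so it voices to [b]. /k/ is a voiceless obstruent between vowels /o/ and /i/, so it voices to [g]. → [ahugoigiboogir].
/vatuesitxiwgo/: /t/ is a voiceless obstruent between vowels /a/ and /u/, so it voices to [d]. /s/ is a voiceless obstruent between vowels /e/ and /i/, so it voices to [z]. → [vaduezitxiwgo].
/voxurzobou/: the rule's environment is not met; surfaces unchanged as [voxurzobou].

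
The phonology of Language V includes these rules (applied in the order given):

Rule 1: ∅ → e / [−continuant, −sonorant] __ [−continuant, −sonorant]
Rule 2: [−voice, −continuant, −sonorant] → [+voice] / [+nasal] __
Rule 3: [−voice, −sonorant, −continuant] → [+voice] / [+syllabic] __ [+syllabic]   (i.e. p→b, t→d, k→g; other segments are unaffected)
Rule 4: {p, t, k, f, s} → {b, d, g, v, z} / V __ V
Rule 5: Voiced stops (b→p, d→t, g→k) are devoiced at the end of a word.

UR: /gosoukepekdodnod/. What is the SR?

Rule 1 (stop-cluster e-epenthesis): /k/ and /d/ form a stop–stop cluster, so [e] is inserted between them. /gosoukepekdodnod/ → gosoukepekedodnod.
Rule 2 (post-nasal voicing): no segment meets the environment; /gosoukepekedodnod/ is unchanged.
Rule 3 (intervocalic voicing): /k/ is a voiceless stop between vowels /u/ and /e/, so it voices to [g]. /p/ is a voiceless stop between vowels /e/ and /e/, so it voices to [b]. /k/ is a voiceless stop between vowels /e/ and /e/, so it voices to [g]. /gosoukepekedodnod/ → gosougebegedodnod.
Rule 4 (intervocalic voicing): /s/ is a voiceless obstruent between vowels /o/ and /o/, so it voices to [z]. /gosougebegedodnod/ → gozougebegedodnod.
Rule 5 (final devoicing): /d/ is a voiced stop in word-final position, so it devoices to [t]. /gozougebegedodnod/ → gozougebegedodnot.

gozougebegedodnot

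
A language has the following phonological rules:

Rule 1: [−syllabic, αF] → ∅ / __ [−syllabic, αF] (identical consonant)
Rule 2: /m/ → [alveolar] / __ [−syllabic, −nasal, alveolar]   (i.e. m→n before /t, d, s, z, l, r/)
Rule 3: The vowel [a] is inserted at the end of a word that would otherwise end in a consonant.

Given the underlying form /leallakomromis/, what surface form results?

lealakonromisa

Rule 1 (degemination): /ll/ is a geminate; the first /l/ deletes. /leallakomromis/ → lealakomromis.
Rule 2 (nasal place assimilation): /m/ precedes the alveolar consonant /r/, so it assimilates in place to [n]. /lealakomromis/ → lealakonromis.
Rule 3 (final a-epenthesis): the form ends in the consonant /s/, so [a] is inserted word-finally. /lealakonromis/ → lealakonromisa.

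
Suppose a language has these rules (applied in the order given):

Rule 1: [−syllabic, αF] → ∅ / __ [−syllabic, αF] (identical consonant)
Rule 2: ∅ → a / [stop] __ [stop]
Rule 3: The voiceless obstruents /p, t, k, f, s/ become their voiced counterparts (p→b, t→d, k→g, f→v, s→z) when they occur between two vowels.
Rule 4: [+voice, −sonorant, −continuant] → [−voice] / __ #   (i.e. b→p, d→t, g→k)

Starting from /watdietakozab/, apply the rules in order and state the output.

Rule 1 (degemination): no segment meets the environment; /watdietakozab/ is unchanged.
Rule 2 (stop-cluster a-epenthesis): /t/ and /d/ form a stop–stop cluster, so [a] is inserted between them. /watdietakozab/ → watadietakozab.
Rule 3 (intervocalic voicing): /t/ is a voiceless obstruent between vowels /a/ and /a/, so it voices to [d]. /t/ is a voiceless obstruent between vowels /e/ and /a/, so it voices to [d]. /k/ is a voiceless obstruent between vowels /a/ and /o/, so it voices to [g]. /watadietakozab/ → wadadiedagozab.
Rule 4 (final devoicing): /b/ is a voiced stop in word-final position, so it devoices to [p]. /wadadiedagozab/ → wadadiedagozap.

wadadiedagozap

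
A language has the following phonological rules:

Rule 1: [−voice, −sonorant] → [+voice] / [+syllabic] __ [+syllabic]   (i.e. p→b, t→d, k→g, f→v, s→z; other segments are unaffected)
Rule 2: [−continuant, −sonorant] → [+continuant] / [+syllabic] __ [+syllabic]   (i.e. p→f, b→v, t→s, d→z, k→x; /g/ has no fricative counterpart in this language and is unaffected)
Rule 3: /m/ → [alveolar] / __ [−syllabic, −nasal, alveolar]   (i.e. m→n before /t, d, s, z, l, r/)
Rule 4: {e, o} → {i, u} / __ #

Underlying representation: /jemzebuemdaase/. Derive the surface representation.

Rule 1 (intervocalic voicing): /s/ is a voiceless obstruent between vowels /a/ and /e/, so it voices to [z]. /jemzebuemdaase/ → jemzebuemdaaze.
Rule 2 (intervocalic spirantization): /b/ is a stop between vowels /e/ and /u/, so it spirantizes to the fricative [v]. /jemzebuemdaaze/ → jemzevuemdaaze.
Rule 3 (nasal place assimilation): /m/ precedes the alveolar consonant /z/, so it assimilates in place to [n]. /m/ precedes the alveolar consonant /d/, so it assimilates in place to [n]. /jemzevuemdaaze/ → jenzevuendaaze.
Rule 4 (final vowel raising): /e/ is a mid vowel in word-final position, so it raises to [i]. /jenzevuendaaze/ → jenzevuendaazi.

jenzevuendaazi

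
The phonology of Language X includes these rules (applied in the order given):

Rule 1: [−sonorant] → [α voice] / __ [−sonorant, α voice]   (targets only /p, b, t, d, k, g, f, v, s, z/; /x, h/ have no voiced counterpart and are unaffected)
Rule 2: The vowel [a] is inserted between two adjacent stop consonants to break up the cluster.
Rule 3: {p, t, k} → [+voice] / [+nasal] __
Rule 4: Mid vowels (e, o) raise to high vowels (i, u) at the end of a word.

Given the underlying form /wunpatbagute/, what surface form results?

wunbadabaguti

Rule 1 (regressive voicing assimilation): /t/ precedes the voiced obstruent /b/, so it voices to [d] by assimilation. /wunpatbagute/ → wunpadbagute.
Rule 2 (stop-cluster a-epenthesis): /d/ and /b/ form a stop–stop cluster, so [a] is inserted between them. /wunpadbagute/ → wunpadabagute.
Rule 3 (post-nasal voicing): /p/ is a voiceless stop immediately after the nasal /n/, so it voices to [b]. /wunpadabagute/ → wunbadabagute.
Rule 4 (final vowel raising): /e/ is a mid vowel in word-final position, so it raises to [i]. /wunbadabagute/ → wunbadabaguti.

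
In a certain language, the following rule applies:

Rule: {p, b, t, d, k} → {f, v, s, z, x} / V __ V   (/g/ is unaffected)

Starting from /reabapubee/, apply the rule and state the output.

reavafuvee

/b/ is a stop between vowels /a/ and /a/, so it spirantizes to the fricative [v].
/p/ is a stop between vowels /a/ and /u/, so it spirantizes to the fricative [f].
/b/ is a stop between vowels /u/ and /e/, so it spirantizes to the fricative [v].
Surface form: [reavafuvee].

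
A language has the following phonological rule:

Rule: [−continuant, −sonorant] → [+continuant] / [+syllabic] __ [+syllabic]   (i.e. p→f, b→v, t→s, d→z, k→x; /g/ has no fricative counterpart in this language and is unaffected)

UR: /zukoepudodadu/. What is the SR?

/k/ is a stop between vowels /u/ and /o/, so it spirantizes to the fricative [x].
/p/ is a stop between vowels /e/ and /u/, so it spirantizes to the fricative [f].
/d/ is a stop between vowels /u/ and /o/, so it spirantizes to the fricative [z].
/d/ is a stop between vowels /o/ and /a/, so it spirantizes to the fricative [z].
/d/ is a stop between vowels /a/ and /u/, so it spirantizes to the fricative [z].
Surface form: [zuxoefuzozazu].

zuxoefuzozazu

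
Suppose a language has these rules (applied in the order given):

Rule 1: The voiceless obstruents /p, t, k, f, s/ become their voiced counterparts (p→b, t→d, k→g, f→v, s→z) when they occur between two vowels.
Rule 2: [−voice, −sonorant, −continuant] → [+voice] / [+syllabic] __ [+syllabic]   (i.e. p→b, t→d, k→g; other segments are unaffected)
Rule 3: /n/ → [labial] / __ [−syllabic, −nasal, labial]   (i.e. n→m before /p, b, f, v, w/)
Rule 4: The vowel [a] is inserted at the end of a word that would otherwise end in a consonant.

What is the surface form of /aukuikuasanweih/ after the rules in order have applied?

auguiguazamweiha

Rule 1 (intervocalic voicing): /k/ is a voiceless obstruent between vowels /u/ and /u/, so it voices to [g]. /k/ is a voiceless obstruent between vowels /i/ and /u/, so it voices to [g]. /s/ is a voiceless obstruent between vowels /a/ and /a/, so it voices to [z]. /aukuikuasanweih/ → auguiguazanweih.
Rule 2 (intervocalic voicing): no segment meets the environment; /auguiguazanweih/ is unchanged.
Rule 3 (nasal place assimilation): /n/ precedes the labial consonant /w/, so it assimilates in place to [m]. /auguiguazanweih/ → auguiguazamweih.
Rule 4 (final a-epenthesis): the form ends in the consonant /h/, so [a] is inserted word-finally. /auguiguazamweih/ → auguiguazamweiha.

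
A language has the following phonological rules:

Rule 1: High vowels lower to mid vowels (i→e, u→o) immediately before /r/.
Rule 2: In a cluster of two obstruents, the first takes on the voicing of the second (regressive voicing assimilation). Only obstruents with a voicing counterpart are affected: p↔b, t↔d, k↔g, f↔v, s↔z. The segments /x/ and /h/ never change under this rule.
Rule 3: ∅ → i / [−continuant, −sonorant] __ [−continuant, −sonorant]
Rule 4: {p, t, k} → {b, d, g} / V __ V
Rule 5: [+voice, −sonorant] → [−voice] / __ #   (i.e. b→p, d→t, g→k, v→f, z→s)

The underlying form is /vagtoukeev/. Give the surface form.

Rule 1 (pre-rhotic lowering): no segment meets the environment; /vagtoukeev/ is unchanged.
Rule 2 (regressive voicing assimilation): /g/ precedes the voiceless obstruent /t/, so it devoices to [k] by assimilation. /vagtoukeev/ → vaktoukeev.
Rule 3 (stop-cluster i-epenthesis): /k/ and /t/ form a stop–stop cluster, so [i] is inserted between them. /vaktoukeev/ → vakitoukeev.
Rule 4 (intervocalic voicing): /k/ is a voiceless stop between vowels /a/ and /i/, so it voices to [g]. /t/ is a voiceless stop between vowels /i/ and /o/, so it voices to [d]. /k/ is a voiceless stop between vowels /u/ and /e/, so it voices to [g]. /vakitoukeev/ → vagidougeev.
Rule 5 (final devoicing): /v/ is a voiced obstruent in word-final position, so it devoices to [f]. /vagidougeev/ → vagidougeef.

vagidougeef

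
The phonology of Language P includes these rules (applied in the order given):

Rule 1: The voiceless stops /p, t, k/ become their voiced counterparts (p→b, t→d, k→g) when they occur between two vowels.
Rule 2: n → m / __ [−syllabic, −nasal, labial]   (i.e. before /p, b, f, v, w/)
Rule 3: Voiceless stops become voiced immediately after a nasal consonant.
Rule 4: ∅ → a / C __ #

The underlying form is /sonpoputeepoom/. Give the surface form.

Rule 1 (intervocalic voicing): /p/ is a voiceless stop between vowels /o/ and /u/, so it voices to [b]. /t/ is a voiceless stop between vowels /u/ and /e/, so it voices to [d]. /p/ is a voiceless stop between vowels /e/ and /o/, so it voices to [b]. /sonpoputeepoom/ → sonpobudeeboom.
Rule 2 (nasal place assimilation): /n/ precedes the labial consonant /p/, so it assimilates in place to [m]. /sonpobudeeboom/ → sompobudeeboom.
Rule 3 (post-nasal voicing): /p/ is a voiceless stop immediately after the nasal /m/, so it voices to [b]. /sompobudeeboom/ → sombobudeeboom.
Rule 4 (final a-epenthesis): the form ends in the consonant /m/, so [a] is inserted word-finally. /sombobudeeboom/ → sombobudeebooma.

sombobudeebooma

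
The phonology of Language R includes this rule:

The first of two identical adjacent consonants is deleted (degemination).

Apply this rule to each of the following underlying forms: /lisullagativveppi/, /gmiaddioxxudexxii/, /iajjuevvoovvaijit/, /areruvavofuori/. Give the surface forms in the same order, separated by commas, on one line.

lisulagativepi, gmiadioxudexii, iajuevoovaijit, areruvavofuori

/lisullagativveppi/: /ll/ is a geminate; the first /l/ deletes. /vv/ is a geminate; the first /v/ deletes. /pp/ is a geminate; the first /p/ deletes. → [lisulagativepi].
/gmiaddioxxudexxii/: /dd/ is a geminate; the first /d/ deletes. /xx/ is a geminate; the first /x/ deletes. /xx/ is a geminate; the first /x/ deletes. → [gmiadioxudexii].
/iajjuevvoovvaijit/: /jj/ is a geminate; the first /j/ deletes. /vv/ is a geminate; the first /v/ deletes. /vv/ is a geminate; the first /v/ deletes. → [iajuevoovaijit].
/areruvavofuori/: the rule's environment is not met; surfaces unchanged as [areruvavofuori].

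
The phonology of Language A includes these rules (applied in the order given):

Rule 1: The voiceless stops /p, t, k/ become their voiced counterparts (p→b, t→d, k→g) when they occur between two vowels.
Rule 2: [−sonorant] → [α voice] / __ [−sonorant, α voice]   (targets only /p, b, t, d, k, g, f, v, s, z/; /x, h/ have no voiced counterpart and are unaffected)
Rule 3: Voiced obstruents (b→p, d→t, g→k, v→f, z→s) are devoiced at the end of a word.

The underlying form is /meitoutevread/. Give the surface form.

Rule 1 (intervocalic voicing): /t/ is a voiceless stop between vowels /i/ and /o/, so it voices to [d]. /t/ is a voiceless stop between vowels /u/ and /e/, so it voices to [d]. /meitoutevread/ → meidoudevread.
Rule 2 (regressive voicing assimilation): no segment meets the environment; /meidoudevread/ is unchanged.
Rule 3 (final devoicing): /d/ is a voiced obstruent in word-final position, so it devoices to [t]. /meidoudevread/ → meidoudevreat.

meidoudevreat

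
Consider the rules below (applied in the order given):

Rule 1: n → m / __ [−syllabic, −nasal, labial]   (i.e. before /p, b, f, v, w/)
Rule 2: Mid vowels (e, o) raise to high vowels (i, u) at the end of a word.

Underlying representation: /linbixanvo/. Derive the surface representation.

limbixamvu

Rule 1 (nasal place assimilation): /n/ precedes the labial consonant /b/, so it assimilates in place to [m]. /n/ precedes the labial consonant /v/, so it assimilates in place to [m]. /linbixanvo/ → limbixamvo.
Rule 2 (final vowel raising): /o/ is a mid vowel in word-final position, so it raises to [u]. /limbixamvo/ → limbixamvu.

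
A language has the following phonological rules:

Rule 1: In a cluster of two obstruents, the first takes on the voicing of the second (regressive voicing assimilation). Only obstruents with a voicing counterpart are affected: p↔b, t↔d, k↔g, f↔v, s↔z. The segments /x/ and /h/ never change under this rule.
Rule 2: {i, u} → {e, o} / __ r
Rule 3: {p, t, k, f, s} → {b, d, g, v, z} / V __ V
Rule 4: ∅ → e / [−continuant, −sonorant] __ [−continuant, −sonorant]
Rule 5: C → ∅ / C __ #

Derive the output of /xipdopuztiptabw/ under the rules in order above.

xibedobustipetab

Rule 1 (regressive voicing assimilation): /p/ precedes the voiced obstruent /d/, so it voices to [b] by assimilation. /z/ precedes the voiceless obstruent /t/, so it devoices to [s] by assimilation. /xipdopuztiptabw/ → xibdopustiptabw.
Rule 2 (pre-rhotic lowering): no segment meets the environment; /xibdopustiptabw/ is unchanged.
Rule 3 (intervocalic voicing): /p/ is a voiceless obstruent between vowels /o/ and /u/, so it voices to [b]. /xibdopustiptabw/ → xibdobustiptabw.
Rule 4 (stop-cluster e-epenthesis): /b/ and /d/ form a stop–stop cluster, so [e] is inserted between them. /p/ and /t/ form a stop–stop cluster, so [e] is inserted between them. /xibdobustiptabw/ → xibedobustipetabw.
Rule 5 (final cluster simplification): /w/ is the second consonant of a word-final cluster /bw/, so it deletes. /xibedobustipetabw/ → xibedobustipetab.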